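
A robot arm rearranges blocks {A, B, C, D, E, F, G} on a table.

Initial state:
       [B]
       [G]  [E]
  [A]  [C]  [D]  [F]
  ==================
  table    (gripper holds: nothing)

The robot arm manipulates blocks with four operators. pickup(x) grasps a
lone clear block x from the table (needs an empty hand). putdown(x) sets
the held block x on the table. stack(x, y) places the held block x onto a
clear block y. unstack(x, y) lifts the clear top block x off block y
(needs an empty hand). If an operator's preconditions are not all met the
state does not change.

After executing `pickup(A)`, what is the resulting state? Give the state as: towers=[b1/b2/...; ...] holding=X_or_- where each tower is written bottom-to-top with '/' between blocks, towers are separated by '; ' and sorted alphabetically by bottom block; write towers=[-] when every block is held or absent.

towers=[C/G/B; D/E; F] holding=A

before: towers=[A; C/G/B; D/E; F] holding=-
pre[pickup(A)]: clear(A) ok, ontable(A) ok, handempty ok
all met → apply pickup(A)
after:  towers=[C/G/B; D/E; F] holding=A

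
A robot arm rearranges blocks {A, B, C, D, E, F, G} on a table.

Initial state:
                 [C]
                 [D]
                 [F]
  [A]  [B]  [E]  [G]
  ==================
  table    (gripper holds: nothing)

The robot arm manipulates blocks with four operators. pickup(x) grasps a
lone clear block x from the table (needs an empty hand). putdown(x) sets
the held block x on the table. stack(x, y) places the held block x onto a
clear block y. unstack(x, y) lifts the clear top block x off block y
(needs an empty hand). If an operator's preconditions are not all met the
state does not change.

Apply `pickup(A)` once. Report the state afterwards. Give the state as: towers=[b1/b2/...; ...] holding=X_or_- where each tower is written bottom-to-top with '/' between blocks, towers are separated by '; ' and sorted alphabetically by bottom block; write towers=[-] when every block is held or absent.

before: towers=[A; B; E; G/F/D/C] holding=-
pre[pickup(A)]: clear(A) yes, ontable(A) yes, handempty yes
all met → apply pickup(A)
after:  towers=[B; E; G/F/D/C] holding=A

towers=[B; E; G/F/D/C] holding=A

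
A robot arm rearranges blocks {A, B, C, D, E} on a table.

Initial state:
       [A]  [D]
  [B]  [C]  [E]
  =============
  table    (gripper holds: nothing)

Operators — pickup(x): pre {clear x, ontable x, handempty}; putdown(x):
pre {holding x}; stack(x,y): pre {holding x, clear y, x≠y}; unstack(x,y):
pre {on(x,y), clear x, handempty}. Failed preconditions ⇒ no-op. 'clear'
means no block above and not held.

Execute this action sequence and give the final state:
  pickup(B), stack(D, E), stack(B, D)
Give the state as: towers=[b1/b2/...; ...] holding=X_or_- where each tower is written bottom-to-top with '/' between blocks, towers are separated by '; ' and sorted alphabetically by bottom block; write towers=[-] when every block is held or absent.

step 1 (pickup(B)): towers=[C/A; E/D] holding=B
step 2 (stack(D, E)) [no-op]: towers=[C/A; E/D] holding=B
step 3 (stack(B, D)): towers=[C/A; E/D/B] holding=-

towers=[C/A; E/D/B] holding=-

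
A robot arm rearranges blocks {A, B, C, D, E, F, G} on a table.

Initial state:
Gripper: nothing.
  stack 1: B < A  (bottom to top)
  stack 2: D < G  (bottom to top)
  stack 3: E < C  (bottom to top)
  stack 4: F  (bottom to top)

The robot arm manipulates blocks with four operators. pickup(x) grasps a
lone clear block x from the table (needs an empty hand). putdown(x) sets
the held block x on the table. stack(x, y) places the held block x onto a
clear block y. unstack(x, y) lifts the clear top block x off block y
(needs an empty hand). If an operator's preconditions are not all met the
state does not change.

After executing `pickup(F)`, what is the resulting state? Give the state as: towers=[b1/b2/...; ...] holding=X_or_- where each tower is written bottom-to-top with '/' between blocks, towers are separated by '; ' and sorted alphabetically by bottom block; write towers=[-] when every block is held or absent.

towers=[B/A; D/G; E/C] holding=F

before: towers=[B/A; D/G; E/C; F] holding=-
pre[pickup(F)]: clear(F) ok, ontable(F) ok, handempty ok
all met → apply pickup(F)
after:  towers=[B/A; D/G; E/C] holding=F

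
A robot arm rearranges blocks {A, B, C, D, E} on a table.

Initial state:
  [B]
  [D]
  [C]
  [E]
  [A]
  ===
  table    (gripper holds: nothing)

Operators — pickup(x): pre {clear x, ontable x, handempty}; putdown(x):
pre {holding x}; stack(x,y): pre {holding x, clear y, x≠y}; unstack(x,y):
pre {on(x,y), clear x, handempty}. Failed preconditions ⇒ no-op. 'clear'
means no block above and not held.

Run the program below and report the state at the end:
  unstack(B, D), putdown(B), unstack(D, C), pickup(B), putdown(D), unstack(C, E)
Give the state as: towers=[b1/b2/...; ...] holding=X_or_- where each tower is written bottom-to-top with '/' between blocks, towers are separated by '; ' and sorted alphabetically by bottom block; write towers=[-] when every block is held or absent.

towers=[A/E; B; D] holding=C

step 1 (unstack(B, D)): towers=[A/E/C/D] holding=B
step 2 (putdown(B)): towers=[A/E/C/D; B] holding=-
step 3 (unstack(D, C)): towers=[A/E/C; B] holding=D
step 4 (pickup(B)) [no-op]: towers=[A/E/C; B] holding=D
step 5 (putdown(D)): towers=[A/E/C; B; D] holding=-
step 6 (unstack(C, E)): towers=[A/E; B; D] holding=C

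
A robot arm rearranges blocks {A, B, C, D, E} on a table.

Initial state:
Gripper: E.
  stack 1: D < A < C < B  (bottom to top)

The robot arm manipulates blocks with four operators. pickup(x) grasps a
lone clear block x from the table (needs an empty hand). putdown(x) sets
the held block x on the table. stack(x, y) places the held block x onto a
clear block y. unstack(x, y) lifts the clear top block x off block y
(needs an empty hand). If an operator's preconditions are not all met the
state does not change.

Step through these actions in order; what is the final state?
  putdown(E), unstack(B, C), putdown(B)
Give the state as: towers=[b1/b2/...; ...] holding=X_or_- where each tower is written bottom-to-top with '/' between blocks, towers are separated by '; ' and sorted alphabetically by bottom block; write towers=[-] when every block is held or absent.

step 1 (putdown(E)): towers=[D/A/C/B; E] holding=-
step 2 (unstack(B, C)): towers=[D/A/C; E] holding=B
step 3 (putdown(B)): towers=[B; D/A/C; E] holding=-

towers=[B; D/A/C; E] holding=-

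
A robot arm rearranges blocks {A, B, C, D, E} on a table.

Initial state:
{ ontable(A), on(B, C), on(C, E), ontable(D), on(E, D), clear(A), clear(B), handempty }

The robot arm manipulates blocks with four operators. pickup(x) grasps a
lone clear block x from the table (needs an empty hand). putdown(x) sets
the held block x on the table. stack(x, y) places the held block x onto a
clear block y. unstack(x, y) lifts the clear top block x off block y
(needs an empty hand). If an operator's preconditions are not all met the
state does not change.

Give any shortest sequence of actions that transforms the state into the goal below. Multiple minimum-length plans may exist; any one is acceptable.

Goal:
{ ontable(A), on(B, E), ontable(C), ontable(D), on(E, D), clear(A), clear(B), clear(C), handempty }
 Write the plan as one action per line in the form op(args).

step 1 (unstack(B, C)): towers=[A; D/E/C] holding=B
step 2 (putdown(B)): towers=[A; B; D/E/C] holding=-
step 3 (unstack(C, E)): towers=[A; B; D/E] holding=C
step 4 (putdown(C)): towers=[A; B; C; D/E] holding=-
step 5 (pickup(B)): towers=[A; C; D/E] holding=B
step 6 (stack(B, E)): towers=[A; C; D/E/B] holding=-
goal check: towers=[A; C; D/E/B] holding=- — reached (length 6, optimal by BFS)

unstack(B, C)
putdown(B)
unstack(C, E)
putdown(C)
pickup(B)
stack(B, E)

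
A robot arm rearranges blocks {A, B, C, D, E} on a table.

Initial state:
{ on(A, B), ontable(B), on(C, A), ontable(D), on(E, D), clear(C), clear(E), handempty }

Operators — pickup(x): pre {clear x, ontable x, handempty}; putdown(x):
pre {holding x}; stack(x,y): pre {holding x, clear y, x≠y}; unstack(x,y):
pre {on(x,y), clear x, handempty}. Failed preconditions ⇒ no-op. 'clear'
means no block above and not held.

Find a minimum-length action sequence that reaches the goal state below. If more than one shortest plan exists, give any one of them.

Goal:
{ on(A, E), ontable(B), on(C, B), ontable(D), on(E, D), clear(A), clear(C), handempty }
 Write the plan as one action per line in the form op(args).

unstack(C, A)
putdown(C)
unstack(A, B)
stack(A, E)
pickup(C)
stack(C, B)

step 1 (unstack(C, A)): towers=[B/A; D/E] holding=C
step 2 (putdown(C)): towers=[B/A; C; D/E] holding=-
step 3 (unstack(A, B)): towers=[B; C; D/E] holding=A
step 4 (stack(A, E)): towers=[B; C; D/E/A] holding=-
step 5 (pickup(C)): towers=[B; D/E/A] holding=C
step 6 (stack(C, B)): towers=[B/C; D/E/A] holding=-
goal check: towers=[B/C; D/E/A] holding=- — reached (length 6, optimal by BFS)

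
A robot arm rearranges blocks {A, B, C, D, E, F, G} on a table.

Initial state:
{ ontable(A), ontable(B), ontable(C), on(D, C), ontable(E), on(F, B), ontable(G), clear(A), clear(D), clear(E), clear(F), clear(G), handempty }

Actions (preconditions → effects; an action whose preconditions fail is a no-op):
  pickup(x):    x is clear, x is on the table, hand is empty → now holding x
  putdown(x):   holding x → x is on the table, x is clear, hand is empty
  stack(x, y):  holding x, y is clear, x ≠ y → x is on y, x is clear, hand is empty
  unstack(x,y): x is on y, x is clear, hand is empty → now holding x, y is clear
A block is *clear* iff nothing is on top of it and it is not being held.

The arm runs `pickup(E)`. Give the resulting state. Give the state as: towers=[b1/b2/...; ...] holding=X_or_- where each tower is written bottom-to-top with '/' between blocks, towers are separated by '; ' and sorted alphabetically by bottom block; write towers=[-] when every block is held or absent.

towers=[A; B/F; C/D; G] holding=E

before: towers=[A; B/F; C/D; E; G] holding=-
pre[pickup(E)]: clear(E) ✓, ontable(E) ✓, handempty ✓
all met → apply pickup(E)
after:  towers=[A; B/F; C/D; G] holding=E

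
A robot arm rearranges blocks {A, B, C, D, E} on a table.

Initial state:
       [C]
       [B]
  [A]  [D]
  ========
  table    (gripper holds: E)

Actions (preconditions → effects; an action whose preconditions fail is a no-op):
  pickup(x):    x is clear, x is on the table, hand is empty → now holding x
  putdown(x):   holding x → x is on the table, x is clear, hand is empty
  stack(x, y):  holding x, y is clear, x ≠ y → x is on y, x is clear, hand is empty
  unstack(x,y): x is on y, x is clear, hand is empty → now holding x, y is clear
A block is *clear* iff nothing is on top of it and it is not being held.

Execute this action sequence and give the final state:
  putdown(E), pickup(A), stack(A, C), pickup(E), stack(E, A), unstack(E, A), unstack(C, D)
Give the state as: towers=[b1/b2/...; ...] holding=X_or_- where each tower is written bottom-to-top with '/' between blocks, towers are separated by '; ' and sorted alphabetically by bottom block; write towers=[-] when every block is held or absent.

towers=[D/B/C/A] holding=E

step 1 (putdown(E)): towers=[A; D/B/C; E] holding=-
step 2 (pickup(A)): towers=[D/B/C; E] holding=A
step 3 (stack(A, C)): towers=[D/B/C/A; E] holding=-
step 4 (pickup(E)): towers=[D/B/C/A] holding=E
step 5 (stack(E, A)): towers=[D/B/C/A/E] holding=-
step 6 (unstack(E, A)): towers=[D/B/C/A] holding=E
step 7 (unstack(C, D)) [no-op]: towers=[D/B/C/A] holding=E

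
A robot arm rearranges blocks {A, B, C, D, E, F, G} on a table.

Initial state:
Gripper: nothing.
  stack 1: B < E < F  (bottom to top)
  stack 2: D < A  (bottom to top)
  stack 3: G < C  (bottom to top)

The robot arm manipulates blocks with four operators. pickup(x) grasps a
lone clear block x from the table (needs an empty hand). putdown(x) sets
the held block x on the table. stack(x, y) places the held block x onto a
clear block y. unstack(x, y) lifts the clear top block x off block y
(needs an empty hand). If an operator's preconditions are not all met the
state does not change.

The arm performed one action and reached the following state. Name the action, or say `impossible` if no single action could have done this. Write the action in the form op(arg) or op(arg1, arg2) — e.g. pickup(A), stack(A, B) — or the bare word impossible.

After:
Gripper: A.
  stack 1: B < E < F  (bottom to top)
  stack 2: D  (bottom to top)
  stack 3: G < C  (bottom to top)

target: towers=[B/E/F; D; G/C] holding=A
     unstack(F, E) → towers=[B/E; D/A; G/C] holding=F
     unstack(A, D) → towers=[B/E/F; D; G/C] holding=A  ← match
     unstack(C, G) → towers=[B/E/F; D/A; G] holding=C

unstack(A, D)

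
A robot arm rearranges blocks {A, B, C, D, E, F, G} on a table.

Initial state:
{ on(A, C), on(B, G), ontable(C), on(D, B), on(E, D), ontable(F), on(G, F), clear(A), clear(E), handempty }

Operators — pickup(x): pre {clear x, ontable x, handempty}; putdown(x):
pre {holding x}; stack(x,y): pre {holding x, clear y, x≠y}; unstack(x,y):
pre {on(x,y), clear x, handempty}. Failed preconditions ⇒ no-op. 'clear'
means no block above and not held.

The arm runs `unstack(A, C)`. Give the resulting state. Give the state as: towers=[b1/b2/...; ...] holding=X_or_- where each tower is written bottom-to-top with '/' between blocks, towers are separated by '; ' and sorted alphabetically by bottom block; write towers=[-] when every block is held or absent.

before: towers=[C/A; F/G/B/D/E] holding=-
pre[unstack(A, C)]: on(A,C) ok, clear(A) ok, handempty ok
all met → apply unstack(A, C)
after:  towers=[C; F/G/B/D/E] holding=A

towers=[C; F/G/B/D/E] holding=A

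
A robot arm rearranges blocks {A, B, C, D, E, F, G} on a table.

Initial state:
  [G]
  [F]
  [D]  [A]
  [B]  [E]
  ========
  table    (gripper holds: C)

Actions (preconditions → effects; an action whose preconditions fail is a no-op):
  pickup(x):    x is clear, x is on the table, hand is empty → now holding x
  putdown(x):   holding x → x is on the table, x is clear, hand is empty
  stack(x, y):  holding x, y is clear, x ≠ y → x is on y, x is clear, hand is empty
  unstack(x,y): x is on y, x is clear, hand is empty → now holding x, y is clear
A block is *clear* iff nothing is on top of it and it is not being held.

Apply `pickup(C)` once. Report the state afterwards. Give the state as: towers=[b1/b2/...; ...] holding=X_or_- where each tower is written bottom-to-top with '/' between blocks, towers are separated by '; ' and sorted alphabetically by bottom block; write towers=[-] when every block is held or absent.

towers=[B/D/F/G; E/A] holding=C

before: towers=[B/D/F/G; E/A] holding=C
pre[pickup(C)]: clear(C) ✗, ontable(C) ✗, handempty ✗
clear(C), ontable(C), handempty unmet → pickup(C) is a no-op
after:  towers=[B/D/F/G; E/A] holding=C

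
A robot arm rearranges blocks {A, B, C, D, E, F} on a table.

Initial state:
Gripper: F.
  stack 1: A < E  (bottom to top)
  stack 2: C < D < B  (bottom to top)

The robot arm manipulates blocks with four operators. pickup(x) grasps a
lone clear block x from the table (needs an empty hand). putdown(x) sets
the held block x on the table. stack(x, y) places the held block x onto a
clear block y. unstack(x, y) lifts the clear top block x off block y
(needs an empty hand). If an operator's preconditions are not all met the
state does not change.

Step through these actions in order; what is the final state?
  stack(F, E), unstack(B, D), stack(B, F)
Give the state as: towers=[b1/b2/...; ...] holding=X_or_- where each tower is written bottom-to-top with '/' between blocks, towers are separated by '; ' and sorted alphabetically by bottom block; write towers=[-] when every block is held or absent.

step 1 (stack(F, E)): towers=[A/E/F; C/D/B] holding=-
step 2 (unstack(B, D)): towers=[A/E/F; C/D] holding=B
step 3 (stack(B, F)): towers=[A/E/F/B; C/D] holding=-

towers=[A/E/F/B; C/D] holding=-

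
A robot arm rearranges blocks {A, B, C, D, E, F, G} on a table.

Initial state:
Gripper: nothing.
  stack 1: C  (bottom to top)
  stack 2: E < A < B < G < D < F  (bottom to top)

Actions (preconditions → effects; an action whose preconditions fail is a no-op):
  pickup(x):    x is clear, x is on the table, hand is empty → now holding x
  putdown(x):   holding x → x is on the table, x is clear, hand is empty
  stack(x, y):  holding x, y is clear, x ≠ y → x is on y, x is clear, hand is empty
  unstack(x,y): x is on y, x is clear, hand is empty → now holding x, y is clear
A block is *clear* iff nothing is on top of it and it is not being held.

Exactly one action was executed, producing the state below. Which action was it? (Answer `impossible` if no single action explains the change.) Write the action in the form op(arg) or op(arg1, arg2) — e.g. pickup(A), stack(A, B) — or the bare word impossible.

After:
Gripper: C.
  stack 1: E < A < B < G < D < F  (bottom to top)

pickup(C)

target: towers=[E/A/B/G/D/F] holding=C
     unstack(F, D) → towers=[C; E/A/B/G/D] holding=F
         pickup(C) → towers=[E/A/B/G/D/F] holding=C  ← match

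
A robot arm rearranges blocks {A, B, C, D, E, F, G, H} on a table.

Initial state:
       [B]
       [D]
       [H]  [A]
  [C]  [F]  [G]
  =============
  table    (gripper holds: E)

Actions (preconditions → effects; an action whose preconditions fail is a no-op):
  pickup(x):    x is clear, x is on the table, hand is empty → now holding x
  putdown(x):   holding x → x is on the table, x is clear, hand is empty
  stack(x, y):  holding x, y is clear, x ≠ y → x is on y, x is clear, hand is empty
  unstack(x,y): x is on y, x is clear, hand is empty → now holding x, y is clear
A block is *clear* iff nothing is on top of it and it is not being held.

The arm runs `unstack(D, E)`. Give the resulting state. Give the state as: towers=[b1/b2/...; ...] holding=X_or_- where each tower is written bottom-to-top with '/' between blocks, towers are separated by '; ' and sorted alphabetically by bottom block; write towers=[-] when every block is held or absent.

before: towers=[C; F/H/D/B; G/A] holding=E
pre[unstack(D, E)]: on(D,E) fail, clear(D) fail, handempty fail
on(D,E), clear(D), handempty unmet → unstack(D, E) is a no-op
after:  towers=[C; F/H/D/B; G/A] holding=E

towers=[C; F/H/D/B; G/A] holding=E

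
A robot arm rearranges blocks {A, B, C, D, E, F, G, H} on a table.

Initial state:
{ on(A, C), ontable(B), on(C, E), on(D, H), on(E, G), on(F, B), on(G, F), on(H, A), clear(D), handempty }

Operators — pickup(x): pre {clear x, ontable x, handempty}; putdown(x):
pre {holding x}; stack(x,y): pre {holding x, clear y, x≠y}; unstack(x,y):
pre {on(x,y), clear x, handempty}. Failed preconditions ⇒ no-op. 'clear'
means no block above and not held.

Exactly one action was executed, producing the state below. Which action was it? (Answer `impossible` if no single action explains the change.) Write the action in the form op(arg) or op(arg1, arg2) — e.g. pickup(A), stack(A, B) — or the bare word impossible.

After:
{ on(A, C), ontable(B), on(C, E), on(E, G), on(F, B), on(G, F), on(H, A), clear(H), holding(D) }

unstack(D, H)

target: towers=[B/F/G/E/C/A/H] holding=D
     unstack(D, H) → towers=[B/F/G/E/C/A/H] holding=D  ← match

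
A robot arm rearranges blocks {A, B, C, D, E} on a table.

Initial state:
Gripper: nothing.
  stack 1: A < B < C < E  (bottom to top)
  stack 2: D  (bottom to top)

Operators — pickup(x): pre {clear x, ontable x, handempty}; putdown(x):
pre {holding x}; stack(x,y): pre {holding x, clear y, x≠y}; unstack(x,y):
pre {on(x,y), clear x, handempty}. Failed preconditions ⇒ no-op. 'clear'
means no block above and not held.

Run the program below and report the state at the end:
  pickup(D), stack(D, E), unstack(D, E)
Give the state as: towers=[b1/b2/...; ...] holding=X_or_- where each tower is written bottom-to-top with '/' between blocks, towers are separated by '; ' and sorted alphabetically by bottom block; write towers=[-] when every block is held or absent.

towers=[A/B/C/E] holding=D

step 1 (pickup(D)): towers=[A/B/C/E] holding=D
step 2 (stack(D, E)): towers=[A/B/C/E/D] holding=-
step 3 (unstack(D, E)): towers=[A/B/C/E] holding=D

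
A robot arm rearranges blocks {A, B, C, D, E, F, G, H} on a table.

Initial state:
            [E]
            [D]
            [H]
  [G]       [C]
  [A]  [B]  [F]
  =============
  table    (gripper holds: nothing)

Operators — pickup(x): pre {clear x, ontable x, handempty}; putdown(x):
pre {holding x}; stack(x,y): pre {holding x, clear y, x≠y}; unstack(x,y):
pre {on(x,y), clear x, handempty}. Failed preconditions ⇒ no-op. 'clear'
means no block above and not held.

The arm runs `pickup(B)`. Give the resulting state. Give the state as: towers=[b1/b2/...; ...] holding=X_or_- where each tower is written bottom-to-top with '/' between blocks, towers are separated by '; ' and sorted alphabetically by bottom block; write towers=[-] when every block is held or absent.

towers=[A/G; F/C/H/D/E] holding=B

before: towers=[A/G; B; F/C/H/D/E] holding=-
pre[pickup(B)]: clear(B) ✓, ontable(B) ✓, handempty ✓
all met → apply pickup(B)
after:  towers=[A/G; F/C/H/D/E] holding=B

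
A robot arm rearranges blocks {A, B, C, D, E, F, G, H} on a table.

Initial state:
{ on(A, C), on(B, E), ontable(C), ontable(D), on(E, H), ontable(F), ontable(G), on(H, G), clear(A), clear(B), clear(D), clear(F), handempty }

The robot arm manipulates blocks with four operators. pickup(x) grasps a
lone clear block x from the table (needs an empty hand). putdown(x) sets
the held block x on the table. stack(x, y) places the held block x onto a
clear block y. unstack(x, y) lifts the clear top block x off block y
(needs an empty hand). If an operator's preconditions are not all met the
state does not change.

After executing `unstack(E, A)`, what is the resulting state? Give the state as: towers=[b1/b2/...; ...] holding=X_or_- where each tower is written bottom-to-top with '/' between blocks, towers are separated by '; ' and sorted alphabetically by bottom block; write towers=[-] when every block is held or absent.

towers=[C/A; D; F; G/H/E/B] holding=-

before: towers=[C/A; D; F; G/H/E/B] holding=-
pre[unstack(E, A)]: on(E,A) ✗, clear(E) ✗, handempty ✓
on(E,A), clear(E) unmet → unstack(E, A) is a no-op
after:  towers=[C/A; D; F; G/H/E/B] holding=-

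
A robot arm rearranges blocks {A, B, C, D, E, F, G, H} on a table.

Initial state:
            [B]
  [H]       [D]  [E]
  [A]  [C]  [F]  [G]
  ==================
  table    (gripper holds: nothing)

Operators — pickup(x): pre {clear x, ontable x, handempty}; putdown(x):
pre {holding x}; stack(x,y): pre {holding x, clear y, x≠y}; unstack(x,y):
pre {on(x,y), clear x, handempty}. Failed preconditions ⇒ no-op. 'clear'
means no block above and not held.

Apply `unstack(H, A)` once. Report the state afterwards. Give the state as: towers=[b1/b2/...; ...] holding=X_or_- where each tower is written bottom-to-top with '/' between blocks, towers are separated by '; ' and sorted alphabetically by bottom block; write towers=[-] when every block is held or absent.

towers=[A; C; F/D/B; G/E] holding=H

before: towers=[A/H; C; F/D/B; G/E] holding=-
pre[unstack(H, A)]: on(H,A) ok, clear(H) ok, handempty ok
all met → apply unstack(H, A)
after:  towers=[A; C; F/D/B; G/E] holding=H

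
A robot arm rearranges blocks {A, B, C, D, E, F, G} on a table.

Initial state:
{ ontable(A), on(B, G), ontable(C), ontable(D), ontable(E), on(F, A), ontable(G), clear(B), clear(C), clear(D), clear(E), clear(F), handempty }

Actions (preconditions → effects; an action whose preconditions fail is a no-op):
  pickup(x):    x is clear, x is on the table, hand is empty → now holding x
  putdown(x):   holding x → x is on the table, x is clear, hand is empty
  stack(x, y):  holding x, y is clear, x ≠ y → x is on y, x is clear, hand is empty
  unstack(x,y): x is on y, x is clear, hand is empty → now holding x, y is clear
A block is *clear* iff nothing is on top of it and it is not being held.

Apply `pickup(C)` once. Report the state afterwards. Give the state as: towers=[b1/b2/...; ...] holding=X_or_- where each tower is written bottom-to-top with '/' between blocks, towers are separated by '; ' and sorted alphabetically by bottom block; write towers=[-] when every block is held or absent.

towers=[A/F; D; E; G/B] holding=C

before: towers=[A/F; C; D; E; G/B] holding=-
pre[pickup(C)]: clear(C) ok, ontable(C) ok, handempty ok
all met → apply pickup(C)
after:  towers=[A/F; D; E; G/B] holding=C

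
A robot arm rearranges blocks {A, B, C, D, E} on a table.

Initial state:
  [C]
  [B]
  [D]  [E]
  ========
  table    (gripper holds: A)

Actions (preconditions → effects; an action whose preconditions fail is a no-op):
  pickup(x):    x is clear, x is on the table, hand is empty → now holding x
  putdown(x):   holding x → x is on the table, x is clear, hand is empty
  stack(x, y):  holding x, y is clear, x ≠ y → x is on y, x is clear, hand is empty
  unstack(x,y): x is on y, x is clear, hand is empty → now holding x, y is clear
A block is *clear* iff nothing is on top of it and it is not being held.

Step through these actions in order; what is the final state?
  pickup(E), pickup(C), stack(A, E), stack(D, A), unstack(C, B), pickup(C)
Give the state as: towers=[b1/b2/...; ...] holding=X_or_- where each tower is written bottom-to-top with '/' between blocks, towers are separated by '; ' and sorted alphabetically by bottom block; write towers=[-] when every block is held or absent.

step 1 (pickup(E)) [no-op]: towers=[D/B/C; E] holding=A
step 2 (pickup(C)) [no-op]: towers=[D/B/C; E] holding=A
step 3 (stack(A, E)): towers=[D/B/C; E/A] holding=-
step 4 (stack(D, A)) [no-op]: towers=[D/B/C; E/A] holding=-
step 5 (unstack(C, B)): towers=[D/B; E/A] holding=C
step 6 (pickup(C)) [no-op]: towers=[D/B; E/A] holding=C

towers=[D/B; E/A] holding=C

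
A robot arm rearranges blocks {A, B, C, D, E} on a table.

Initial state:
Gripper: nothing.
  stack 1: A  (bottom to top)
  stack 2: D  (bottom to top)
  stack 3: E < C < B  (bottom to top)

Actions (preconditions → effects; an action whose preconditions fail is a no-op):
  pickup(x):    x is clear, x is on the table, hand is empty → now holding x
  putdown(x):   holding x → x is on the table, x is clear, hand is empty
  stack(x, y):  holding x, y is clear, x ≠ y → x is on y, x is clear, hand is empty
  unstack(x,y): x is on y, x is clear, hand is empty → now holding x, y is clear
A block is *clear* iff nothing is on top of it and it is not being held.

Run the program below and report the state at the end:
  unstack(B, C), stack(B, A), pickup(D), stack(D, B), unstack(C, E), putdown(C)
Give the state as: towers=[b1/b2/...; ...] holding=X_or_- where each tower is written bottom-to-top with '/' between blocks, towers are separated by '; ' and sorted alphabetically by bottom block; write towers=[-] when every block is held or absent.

step 1 (unstack(B, C)): towers=[A; D; E/C] holding=B
step 2 (stack(B, A)): towers=[A/B; D; E/C] holding=-
step 3 (pickup(D)): towers=[A/B; E/C] holding=D
step 4 (stack(D, B)): towers=[A/B/D; E/C] holding=-
step 5 (unstack(C, E)): towers=[A/B/D; E] holding=C
step 6 (putdown(C)): towers=[A/B/D; C; E] holding=-

towers=[A/B/D; C; E] holding=-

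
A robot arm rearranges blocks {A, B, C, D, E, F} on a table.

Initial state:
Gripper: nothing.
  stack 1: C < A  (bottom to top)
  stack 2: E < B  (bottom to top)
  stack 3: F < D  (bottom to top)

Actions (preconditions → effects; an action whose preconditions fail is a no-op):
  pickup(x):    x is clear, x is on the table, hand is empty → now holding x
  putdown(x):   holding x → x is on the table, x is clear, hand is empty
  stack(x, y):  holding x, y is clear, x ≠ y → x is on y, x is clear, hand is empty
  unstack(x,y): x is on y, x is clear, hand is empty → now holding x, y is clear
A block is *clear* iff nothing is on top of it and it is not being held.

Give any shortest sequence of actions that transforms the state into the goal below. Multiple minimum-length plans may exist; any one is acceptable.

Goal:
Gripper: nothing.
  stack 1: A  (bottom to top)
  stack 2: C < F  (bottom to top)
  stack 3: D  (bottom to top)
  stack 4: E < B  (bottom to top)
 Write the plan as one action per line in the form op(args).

step 1 (unstack(D, F)): towers=[C/A; E/B; F] holding=D
step 2 (putdown(D)): towers=[C/A; D; E/B; F] holding=-
step 3 (unstack(A, C)): towers=[C; D; E/B; F] holding=A
step 4 (putdown(A)): towers=[A; C; D; E/B; F] holding=-
step 5 (pickup(F)): towers=[A; C; D; E/B] holding=F
step 6 (stack(F, C)): towers=[A; C/F; D; E/B] holding=-
goal check: towers=[A; C/F; D; E/B] holding=- — reached (length 6, optimal by BFS)

unstack(D, F)
putdown(D)
unstack(A, C)
putdown(A)
pickup(F)
stack(F, C)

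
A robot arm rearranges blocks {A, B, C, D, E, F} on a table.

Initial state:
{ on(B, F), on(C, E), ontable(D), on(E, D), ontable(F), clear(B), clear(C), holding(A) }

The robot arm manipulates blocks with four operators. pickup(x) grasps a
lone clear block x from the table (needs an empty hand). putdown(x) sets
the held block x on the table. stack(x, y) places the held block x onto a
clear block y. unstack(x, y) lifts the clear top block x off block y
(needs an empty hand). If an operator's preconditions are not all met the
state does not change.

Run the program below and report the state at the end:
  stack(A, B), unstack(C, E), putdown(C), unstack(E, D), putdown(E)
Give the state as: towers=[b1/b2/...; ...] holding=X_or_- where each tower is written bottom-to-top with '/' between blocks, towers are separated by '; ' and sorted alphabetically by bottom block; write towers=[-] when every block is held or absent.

towers=[C; D; E; F/B/A] holding=-

step 1 (stack(A, B)): towers=[D/E/C; F/B/A] holding=-
step 2 (unstack(C, E)): towers=[D/E; F/B/A] holding=C
step 3 (putdown(C)): towers=[C; D/E; F/B/A] holding=-
step 4 (unstack(E, D)): towers=[C; D; F/B/A] holding=E
step 5 (putdown(E)): towers=[C; D; E; F/B/A] holding=-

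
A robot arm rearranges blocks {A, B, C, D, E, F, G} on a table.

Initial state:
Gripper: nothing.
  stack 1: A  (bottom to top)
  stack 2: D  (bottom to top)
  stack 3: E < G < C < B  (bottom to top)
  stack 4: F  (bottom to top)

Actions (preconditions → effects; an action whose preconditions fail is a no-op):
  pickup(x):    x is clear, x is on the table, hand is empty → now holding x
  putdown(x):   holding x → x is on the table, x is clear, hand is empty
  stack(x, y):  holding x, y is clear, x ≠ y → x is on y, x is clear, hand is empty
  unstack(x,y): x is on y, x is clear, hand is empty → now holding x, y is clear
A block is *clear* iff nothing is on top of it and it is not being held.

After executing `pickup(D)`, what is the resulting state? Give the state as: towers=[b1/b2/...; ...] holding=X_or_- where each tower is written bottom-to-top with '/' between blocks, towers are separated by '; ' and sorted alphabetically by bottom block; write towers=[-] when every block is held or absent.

towers=[A; E/G/C/B; F] holding=D

before: towers=[A; D; E/G/C/B; F] holding=-
pre[pickup(D)]: clear(D) yes, ontable(D) yes, handempty yes
all met → apply pickup(D)
after:  towers=[A; E/G/C/B; F] holding=D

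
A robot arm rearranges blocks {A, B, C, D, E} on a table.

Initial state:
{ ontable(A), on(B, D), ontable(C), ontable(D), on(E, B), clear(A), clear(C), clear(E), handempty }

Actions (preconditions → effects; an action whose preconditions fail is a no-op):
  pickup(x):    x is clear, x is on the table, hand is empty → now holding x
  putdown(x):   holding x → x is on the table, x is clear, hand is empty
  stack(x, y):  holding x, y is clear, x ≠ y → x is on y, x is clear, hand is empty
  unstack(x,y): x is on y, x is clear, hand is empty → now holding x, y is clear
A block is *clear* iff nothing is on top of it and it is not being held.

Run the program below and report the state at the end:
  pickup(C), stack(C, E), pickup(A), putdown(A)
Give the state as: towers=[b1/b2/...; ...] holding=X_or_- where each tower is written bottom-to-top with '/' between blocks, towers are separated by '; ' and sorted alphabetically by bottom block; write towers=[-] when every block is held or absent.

towers=[A; D/B/E/C] holding=-

step 1 (pickup(C)): towers=[A; D/B/E] holding=C
step 2 (stack(C, E)): towers=[A; D/B/E/C] holding=-
step 3 (pickup(A)): towers=[D/B/E/C] holding=A
step 4 (putdown(A)): towers=[A; D/B/E/C] holding=-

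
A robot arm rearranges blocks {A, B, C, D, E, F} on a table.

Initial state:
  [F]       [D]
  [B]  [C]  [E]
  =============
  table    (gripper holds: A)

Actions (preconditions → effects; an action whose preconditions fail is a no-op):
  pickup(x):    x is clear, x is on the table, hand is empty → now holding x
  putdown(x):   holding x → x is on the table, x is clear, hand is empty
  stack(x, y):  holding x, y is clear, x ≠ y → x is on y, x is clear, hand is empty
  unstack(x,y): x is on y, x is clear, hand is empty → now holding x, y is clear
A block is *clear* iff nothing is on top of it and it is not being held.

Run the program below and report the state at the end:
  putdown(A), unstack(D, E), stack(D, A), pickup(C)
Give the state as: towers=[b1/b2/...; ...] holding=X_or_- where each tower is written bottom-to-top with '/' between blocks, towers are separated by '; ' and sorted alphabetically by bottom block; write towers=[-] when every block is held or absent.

towers=[A/D; B/F; E] holding=C

step 1 (putdown(A)): towers=[A; B/F; C; E/D] holding=-
step 2 (unstack(D, E)): towers=[A; B/F; C; E] holding=D
step 3 (stack(D, A)): towers=[A/D; B/F; C; E] holding=-
step 4 (pickup(C)): towers=[A/D; B/F; E] holding=C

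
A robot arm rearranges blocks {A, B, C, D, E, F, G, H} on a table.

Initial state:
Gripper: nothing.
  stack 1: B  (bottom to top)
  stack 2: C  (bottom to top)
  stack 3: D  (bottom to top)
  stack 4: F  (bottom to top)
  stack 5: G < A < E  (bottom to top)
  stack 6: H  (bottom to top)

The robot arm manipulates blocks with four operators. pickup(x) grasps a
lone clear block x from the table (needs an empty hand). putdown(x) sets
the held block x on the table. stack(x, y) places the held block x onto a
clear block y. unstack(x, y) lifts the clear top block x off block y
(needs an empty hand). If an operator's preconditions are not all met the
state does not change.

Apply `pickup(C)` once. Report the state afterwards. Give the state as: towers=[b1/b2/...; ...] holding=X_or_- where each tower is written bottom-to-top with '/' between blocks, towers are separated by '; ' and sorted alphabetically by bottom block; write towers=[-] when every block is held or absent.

before: towers=[B; C; D; F; G/A/E; H] holding=-
pre[pickup(C)]: clear(C) ok, ontable(C) ok, handempty ok
all met → apply pickup(C)
after:  towers=[B; D; F; G/A/E; H] holding=C

towers=[B; D; F; G/A/E; H] holding=C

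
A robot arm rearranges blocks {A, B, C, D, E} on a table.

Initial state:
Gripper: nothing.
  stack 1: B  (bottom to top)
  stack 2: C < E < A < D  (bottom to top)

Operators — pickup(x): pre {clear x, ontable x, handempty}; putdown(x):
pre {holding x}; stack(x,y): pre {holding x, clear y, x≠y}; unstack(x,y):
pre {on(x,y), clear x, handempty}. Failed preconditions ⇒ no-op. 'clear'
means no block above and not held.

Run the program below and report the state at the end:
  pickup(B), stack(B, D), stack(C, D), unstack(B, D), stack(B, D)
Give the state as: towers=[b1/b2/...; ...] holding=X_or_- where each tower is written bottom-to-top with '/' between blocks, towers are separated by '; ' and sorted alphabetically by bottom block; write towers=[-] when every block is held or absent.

step 1 (pickup(B)): towers=[C/E/A/D] holding=B
step 2 (stack(B, D)): towers=[C/E/A/D/B] holding=-
step 3 (stack(C, D)) [no-op]: towers=[C/E/A/D/B] holding=-
step 4 (unstack(B, D)): towers=[C/E/A/D] holding=B
step 5 (stack(B, D)): towers=[C/E/A/D/B] holding=-

towers=[C/E/A/D/B] holding=-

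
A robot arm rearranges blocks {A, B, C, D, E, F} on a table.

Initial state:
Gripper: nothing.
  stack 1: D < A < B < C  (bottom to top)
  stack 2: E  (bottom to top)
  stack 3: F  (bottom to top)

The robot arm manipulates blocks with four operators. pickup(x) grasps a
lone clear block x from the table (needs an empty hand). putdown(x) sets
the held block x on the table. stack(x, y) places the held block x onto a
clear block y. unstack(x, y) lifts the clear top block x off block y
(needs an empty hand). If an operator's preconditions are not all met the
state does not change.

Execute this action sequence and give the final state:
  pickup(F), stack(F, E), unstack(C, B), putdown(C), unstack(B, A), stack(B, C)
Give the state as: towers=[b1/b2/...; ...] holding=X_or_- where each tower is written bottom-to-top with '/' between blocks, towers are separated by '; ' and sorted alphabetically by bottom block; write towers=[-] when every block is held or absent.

step 1 (pickup(F)): towers=[D/A/B/C; E] holding=F
step 2 (stack(F, E)): towers=[D/A/B/C; E/F] holding=-
step 3 (unstack(C, B)): towers=[D/A/B; E/F] holding=C
step 4 (putdown(C)): towers=[C; D/A/B; E/F] holding=-
step 5 (unstack(B, A)): towers=[C; D/A; E/F] holding=B
step 6 (stack(B, C)): towers=[C/B; D/A; E/F] holding=-

towers=[C/B; D/A; E/F] holding=-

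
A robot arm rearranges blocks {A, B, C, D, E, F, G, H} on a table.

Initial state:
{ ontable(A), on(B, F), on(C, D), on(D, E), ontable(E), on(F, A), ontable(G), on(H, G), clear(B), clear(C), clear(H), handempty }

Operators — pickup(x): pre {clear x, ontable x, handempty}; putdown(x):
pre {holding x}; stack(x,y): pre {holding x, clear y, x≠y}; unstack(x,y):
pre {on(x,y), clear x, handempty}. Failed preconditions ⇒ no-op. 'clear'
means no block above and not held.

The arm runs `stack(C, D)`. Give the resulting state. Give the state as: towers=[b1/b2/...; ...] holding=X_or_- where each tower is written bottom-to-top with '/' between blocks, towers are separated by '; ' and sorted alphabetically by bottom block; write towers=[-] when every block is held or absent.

towers=[A/F/B; E/D/C; G/H] holding=-

before: towers=[A/F/B; E/D/C; G/H] holding=-
pre[stack(C, D)]: holding(C) ✗, clear(D) ✗, C≠D ✓
holding(C), clear(D) unmet → stack(C, D) is a no-op
after:  towers=[A/F/B; E/D/C; G/H] holding=-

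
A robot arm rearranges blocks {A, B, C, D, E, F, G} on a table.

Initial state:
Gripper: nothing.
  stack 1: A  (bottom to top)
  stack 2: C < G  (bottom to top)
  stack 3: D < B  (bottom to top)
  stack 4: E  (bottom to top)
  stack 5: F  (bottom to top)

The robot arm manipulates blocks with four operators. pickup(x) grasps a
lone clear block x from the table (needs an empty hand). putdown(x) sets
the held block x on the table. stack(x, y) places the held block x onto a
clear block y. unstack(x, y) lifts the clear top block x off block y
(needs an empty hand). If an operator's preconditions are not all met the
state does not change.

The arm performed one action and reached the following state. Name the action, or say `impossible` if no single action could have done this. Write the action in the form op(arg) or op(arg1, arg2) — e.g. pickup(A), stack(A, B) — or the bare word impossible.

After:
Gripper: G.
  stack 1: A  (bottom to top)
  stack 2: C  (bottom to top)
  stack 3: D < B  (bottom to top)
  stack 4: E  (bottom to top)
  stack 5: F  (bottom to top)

target: towers=[A; C; D/B; E; F] holding=G
     unstack(B, D) → towers=[A; C/G; D; E; F] holding=B
         pickup(F) → towers=[A; C/G; D/B; E] holding=F
     unstack(G, C) → towers=[A; C; D/B; E; F] holding=G  ← match
         pickup(A) → towers=[C/G; D/B; E; F] holding=A
         pickup(E) → towers=[A; C/G; D/B; F] holding=E

unstack(G, C)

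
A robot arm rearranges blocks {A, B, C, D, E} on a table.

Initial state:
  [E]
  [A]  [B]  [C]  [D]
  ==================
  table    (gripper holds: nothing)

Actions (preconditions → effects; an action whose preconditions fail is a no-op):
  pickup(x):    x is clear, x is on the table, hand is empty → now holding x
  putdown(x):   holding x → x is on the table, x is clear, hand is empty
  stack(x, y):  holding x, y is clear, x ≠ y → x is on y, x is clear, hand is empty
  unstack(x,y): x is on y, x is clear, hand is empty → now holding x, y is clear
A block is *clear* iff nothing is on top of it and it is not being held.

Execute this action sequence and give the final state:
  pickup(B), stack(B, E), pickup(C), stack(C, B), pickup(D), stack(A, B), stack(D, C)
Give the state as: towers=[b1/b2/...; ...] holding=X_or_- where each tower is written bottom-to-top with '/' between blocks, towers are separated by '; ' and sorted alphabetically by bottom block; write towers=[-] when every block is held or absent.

step 1 (pickup(B)): towers=[A/E; C; D] holding=B
step 2 (stack(B, E)): towers=[A/E/B; C; D] holding=-
step 3 (pickup(C)): towers=[A/E/B; D] holding=C
step 4 (stack(C, B)): towers=[A/E/B/C; D] holding=-
step 5 (pickup(D)): towers=[A/E/B/C] holding=D
step 6 (stack(A, B)) [no-op]: towers=[A/E/B/C] holding=D
step 7 (stack(D, C)): towers=[A/E/B/C/D] holding=-

towers=[A/E/B/C/D] holding=-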